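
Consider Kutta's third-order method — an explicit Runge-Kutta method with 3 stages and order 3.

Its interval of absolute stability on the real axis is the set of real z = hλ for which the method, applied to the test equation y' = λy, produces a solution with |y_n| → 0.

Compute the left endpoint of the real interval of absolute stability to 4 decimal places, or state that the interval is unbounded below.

Test eqn y'=λy, z=hλ:
  order 3, 3-stage ⇒ R(z)=1+z+z^2/2+z^3/6
  (e.g. R(-1.02)=0.32333, |R|=0.32333)

Find x<0 with |R(x)|<1.
x=-1.02: |R|=0.3233
|R(-0.69)|=0.4933 |R(-0.67)|=0.5043 |R(-0.65)|=0.5155
Bisect:
  x_lo=-2.8622 |R|=1.6741  x_hi=-0.2334 |R|=0.7917
  mid=-1.54784 |R|=0.03201 →hi
  mid=-2.20504 |R|=0.56083 →hi
  mid=-2.53364 |R|=1.03468 →lo
  mid=-2.36934 |R|=0.77927 →hi
  mid=-2.45149 |R|=0.90208 →hi
  mid=-2.49256 |R|=0.96712 →hi
  mid=-2.51310 |R|=1.00059 →lo
  mid=-2.50283 |R|=0.98378 →hi
  mid=-2.50797 |R|=0.99216 →hi
  ...
  [-2.51278,-2.51262] ⇒ x*=-2.5127
Stable set (-2.5127, 0).

left endpoint -2.5127.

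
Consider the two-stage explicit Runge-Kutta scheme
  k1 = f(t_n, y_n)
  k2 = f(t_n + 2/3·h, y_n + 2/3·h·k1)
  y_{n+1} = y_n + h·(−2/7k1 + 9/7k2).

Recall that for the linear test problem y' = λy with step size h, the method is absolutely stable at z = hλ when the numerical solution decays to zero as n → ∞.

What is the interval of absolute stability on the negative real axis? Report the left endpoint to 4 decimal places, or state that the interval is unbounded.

(-1.1667, 0).

Test eqn y'=λy, z=hλ:
  k1=λy_n ⇒ h·k1=z·y_n;  k2=λ(1+2/3z)y_n ⇒ h·k2=z(1+2/3z)y_n
  y_{n+1}/y_n = 1 − 2/7z + 9/7z(1+2/3z) = 1 + z + 6/7z²
  R(z) = 1 + z + 6/7z².

Boundary: |R(x)|=1, x<0.
x=-1.04: |R|=0.8871
R=1: x+6/7x²=0 ⇒ x=−7/6=-1.1667; min R=1−1/(4·6/7)=0.7083>−1
Confirm numerically:
  x=-1.122: |R|=0.95704 <1
  x=-1.003: |R|=0.85929 <1
  x=-0.731: |R|=0.72702 <1
  x=-0.540: |R|=0.70994 <1
  x=-1.621: |R|=1.63126 >1
  x=-1.511: |R|=1.44596 >1
  x=-1.406: |R|=1.28843 >1
Interval (-1.1667, 0).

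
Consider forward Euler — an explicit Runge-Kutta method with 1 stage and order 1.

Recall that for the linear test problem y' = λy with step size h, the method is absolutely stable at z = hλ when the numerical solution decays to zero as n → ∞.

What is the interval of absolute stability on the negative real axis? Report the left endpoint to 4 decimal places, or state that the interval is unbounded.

(-2.0000, 0).

Test eqn y'=λy, z=hλ:
  order 1, 1-stage ⇒ R(z)=1+z
  (e.g. R(-1.11)=-0.11000, |R|=0.11000)

Find x<0 with |R(x)|<1.
x=-1.11: |R|=0.1100
|R(-1.66)|=0.6600 |R(-1.2)|=0.2000 |R(-0.74)|=0.2600
Bisect:
  x_lo=-2.4243 |R|=1.4243  x_hi=-0.1269 |R|=0.8731
  mid=-1.27559 |R|=0.27559 →hi
  mid=-1.84992 |R|=0.84992 →hi
  mid=-2.13709 |R|=1.13709 →lo
  mid=-1.99350 |R|=0.99350 →hi
  mid=-2.06530 |R|=1.06530 →lo
  mid=-2.02940 |R|=1.02940 →lo
  mid=-2.01145 |R|=1.01145 →lo
  mid=-2.00248 |R|=1.00248 →lo
  mid=-1.99799 |R|=0.99799 →hi
  mid=-2.00024 |R|=1.00024 →lo
  ...
  [-2.00010,-1.99995] ⇒ x*=-2.0000
Stable set (-2.0000, 0).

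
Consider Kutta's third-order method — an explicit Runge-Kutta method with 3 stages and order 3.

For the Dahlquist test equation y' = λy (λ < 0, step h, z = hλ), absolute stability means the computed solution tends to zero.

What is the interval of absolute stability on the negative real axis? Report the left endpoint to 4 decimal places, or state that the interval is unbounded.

(-2.5127, 0).

Test eqn y'=λy, z=hλ:
  order 3, 3-stage ⇒ R(z)=1+z+z^2/2+z^3/6
  (e.g. R(-0.32)=0.72574, |R|=0.72574)

Solve |R(x)|<1 on ℝ⁻.
x=-0.32: |R|=0.7257
|R(-1.8)|=0.1520 |R(-1.53)|=0.0435 |R(-1.45)|=0.0931
Bisect:
  x_lo=-3.3400 |R|=2.9721  x_hi=-0.1846 |R|=0.8314
  mid=-1.76231 |R|=0.12165 →hi
  mid=-2.55115 |R|=1.06427 →lo
  mid=-2.15673 |R|=0.50299 →hi
  mid=-2.35394 |R|=0.75730 →hi
  mid=-2.45255 |R|=0.90372 →hi
  mid=-2.50185 |R|=0.98217 →hi
  mid=-2.52650 |R|=1.02276 →lo
  ...
  [-2.51283,-2.51263] ⇒ x*=-2.5127
Stable set (-2.5127, 0).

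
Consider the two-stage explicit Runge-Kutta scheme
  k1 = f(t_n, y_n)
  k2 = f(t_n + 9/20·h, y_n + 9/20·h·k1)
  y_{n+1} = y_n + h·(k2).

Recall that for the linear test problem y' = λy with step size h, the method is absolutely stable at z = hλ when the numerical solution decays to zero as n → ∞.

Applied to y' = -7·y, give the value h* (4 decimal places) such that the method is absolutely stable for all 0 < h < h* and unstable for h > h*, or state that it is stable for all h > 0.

On y'=λy, z=hλ:
  k1=λy_n ⇒ h·k1=z·y_n;  k2=λ(1+9/20z)y_n ⇒ h·k2=z(1+9/20z)y_n
  y_{n+1}/y_n = 1 + z(1+9/20z) = 1 + z + 9/20z²
  R(z) = 1 + z + 9/20z².

Solve |R(x)|<1 on ℝ⁻.
x=-1.15: |R|=0.4451
R=1: x+9/20x²=0 ⇒ x=−20/9=-2.2222; min R=1−1/(4·9/20)=0.4444>−1
Confirm numerically:
  x=-2.030: |R|=0.82440 <1
  x=-1.381: |R|=0.47722 <1
  x=-1.205: |R|=0.44841 <1
  x=-2.392: |R|=1.18275 >1
  x=-2.352: |R|=1.13736 >1
Stable set (-2.2222, 0).

(-2.2222,0); λ=-7 ⇒ h* = (20/9)/7 = 0.3175.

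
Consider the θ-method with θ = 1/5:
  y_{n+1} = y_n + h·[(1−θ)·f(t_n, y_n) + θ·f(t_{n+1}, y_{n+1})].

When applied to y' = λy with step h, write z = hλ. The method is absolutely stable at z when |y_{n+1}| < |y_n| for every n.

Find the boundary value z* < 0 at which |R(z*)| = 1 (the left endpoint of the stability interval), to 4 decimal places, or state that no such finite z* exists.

left endpoint -3.3333.

With y'=λy (z=hλ):
  y_{n+1} = y_n + z·[4/5·y_n + 1/5·y_{n+1}] ⇒ (1 − 1/5z)y_{n+1} = (1 + 4/5z)y_n
  R(z) = (1 + 4/5z)/(1 − 1/5z).

Boundary: |R(x)|=1, x<0.
x=-0.72: |R|=0.3706
R=−1: 1+4/5x = −1+1/5x ⇒ -3/5x=2 ⇒ x=2/(-3/5)=-3.3333
Confirm numerically:
  x=-2.767: |R|=0.78125 <1
  x=-2.606: |R|=0.71312 <1
  x=-2.227: |R|=0.54075 <1
  x=-1.689: |R|=0.26252 <1
  x=-3.499: |R|=1.05848 >1
  x=-3.361: |R|=1.00993 >1
Stable set (-3.3333, 0).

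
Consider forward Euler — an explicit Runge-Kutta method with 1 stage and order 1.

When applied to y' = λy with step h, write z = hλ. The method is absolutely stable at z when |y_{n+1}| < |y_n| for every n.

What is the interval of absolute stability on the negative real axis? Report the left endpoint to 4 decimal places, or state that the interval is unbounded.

(-2.0000, 0).

Test eqn y'=λy, z=hλ:
  order 1, 1-stage ⇒ R(z)=1+z
  (e.g. R(-1.36)=-0.36000, |R|=0.36000)

Solve |R(x)|<1 on ℝ⁻.
x=-1.36: |R|=0.3600
|R(-2.3)|=1.3000 |R(-1.98)|=0.9800 |R(-0.65)|=0.3500
Bisect:
  x_lo=-2.3121 |R|=1.3121  x_hi=-0.0710 |R|=0.9290
  mid=-1.19156 |R|=0.19156 →hi
  mid=-1.75183 |R|=0.75183 →hi
  mid=-2.03196 |R|=1.03196 →lo
  mid=-1.89190 |R|=0.89190 →hi
  mid=-1.96193 |R|=0.96193 →hi
  mid=-1.99695 |R|=0.99695 →hi
  mid=-2.01446 |R|=1.01446 →lo
  mid=-2.00570 |R|=1.00570 →lo
  ...
  [-2.00009,-1.99996] ⇒ x*=-2.0000
Stable set (-2.0000, 0).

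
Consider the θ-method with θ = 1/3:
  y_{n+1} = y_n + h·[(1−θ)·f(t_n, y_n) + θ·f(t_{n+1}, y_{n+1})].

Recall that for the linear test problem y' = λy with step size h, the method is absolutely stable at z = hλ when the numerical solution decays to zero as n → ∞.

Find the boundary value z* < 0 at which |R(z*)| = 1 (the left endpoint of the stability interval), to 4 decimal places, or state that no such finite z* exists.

left endpoint -6.0000.

With y'=λy (z=hλ):
  y_{n+1} = y_n + z·[2/3·y_n + 1/3·y_{n+1}] ⇒ (1 − 1/3z)y_{n+1} = (1 + 2/3z)y_n
  Hence R(z) = (1 + 2/3z)/(1 − 1/3z).

Solve |R(x)|<1 on ℝ⁻.
x=-1.18: |R|=0.1531
R=−1: 1+2/3x = −1+1/3x ⇒ -1/3x=2 ⇒ x=2/(-1/3)=-6.0000
Confirm numerically:
  x=-5.943: |R|=0.99363 <1
  x=-5.152: |R|=0.89598 <1
  x=-3.511: |R|=0.61772 <1
  x=-3.397: |R|=0.59309 <1
  x=-6.487: |R|=1.05133 >1
  x=-6.415: |R|=1.04408 >1
Interval (-6.0000, 0).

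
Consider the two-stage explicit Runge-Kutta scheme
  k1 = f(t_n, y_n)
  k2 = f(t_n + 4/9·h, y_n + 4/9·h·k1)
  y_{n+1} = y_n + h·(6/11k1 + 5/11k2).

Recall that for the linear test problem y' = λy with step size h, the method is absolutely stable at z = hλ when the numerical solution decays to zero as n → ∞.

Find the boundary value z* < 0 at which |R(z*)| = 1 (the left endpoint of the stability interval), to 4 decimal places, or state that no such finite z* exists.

z* = -4.9500.

Test eqn y'=λy, z=hλ:
  k1=λy_n ⇒ h·k1=z·y_n;  k2=λ(1+4/9z)y_n ⇒ h·k2=z(1+4/9z)y_n
  y_{n+1}/y_n = 1 + 6/11z + 5/11z(1+4/9z) = 1 + z + 20/99z²
  so R(z) = 1 + z + 20/99z².

Solve |R(x)|<1 on ℝ⁻.
x=-0.64: |R|=0.4427
R=1: x+20/99x²=0 ⇒ x=−99/20=-4.9500; min R=1−1/(4·20/99)=-0.2375>−1
Confirm numerically:
  x=-4.912: |R|=0.96229 <1
  x=-4.910: |R|=0.96032 <1
  x=-3.330: |R|=0.08982 <1
  x=-5.235: |R|=1.30141 >1
  x=-5.218: |R|=1.28251 >1
  x=-5.082: |R|=1.13552 >1
Interval (-4.9500, 0).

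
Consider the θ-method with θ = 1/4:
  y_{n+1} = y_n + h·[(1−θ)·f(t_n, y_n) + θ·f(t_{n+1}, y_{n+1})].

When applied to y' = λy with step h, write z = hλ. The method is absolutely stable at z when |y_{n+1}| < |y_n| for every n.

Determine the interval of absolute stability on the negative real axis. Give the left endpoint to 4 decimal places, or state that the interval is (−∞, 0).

(-4.0000, 0).

Test eqn y'=λy, z=hλ:
  y_{n+1} = y_n + z·[3/4·y_n + 1/4·y_{n+1}] ⇒ (1 − 1/4z)y_{n+1} = (1 + 3/4z)y_n
  ⇒ R(z) = (1 + 3/4z)/(1 − 1/4z).

Find x<0 with |R(x)|<1.
x=-1.06: |R|=0.1621
R=−1: 1+3/4x = −1+1/4x ⇒ -1/2x=2 ⇒ x=2/(-1/2)=-4.0000
Confirm numerically:
  x=-3.471: |R|=0.85839 <1
  x=-3.056: |R|=0.73243 <1
  x=-2.983: |R|=0.70872 <1
  x=-4.348: |R|=1.08337 >1
  x=-4.186: |R|=1.04544 >1
Interval (-4.0000, 0).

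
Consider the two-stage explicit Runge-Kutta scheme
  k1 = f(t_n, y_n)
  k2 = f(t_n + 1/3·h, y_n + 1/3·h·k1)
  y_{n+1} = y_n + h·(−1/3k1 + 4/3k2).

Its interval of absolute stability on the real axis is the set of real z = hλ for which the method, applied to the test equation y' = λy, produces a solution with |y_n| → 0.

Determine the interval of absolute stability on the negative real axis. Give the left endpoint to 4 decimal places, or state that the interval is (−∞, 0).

z∈(-2.2500,0).

Set f=λy, z=hλ:
  k1=λy_n ⇒ h·k1=z·y_n;  k2=λ(1+1/3z)y_n ⇒ h·k2=z(1+1/3z)y_n
  y_{n+1}/y_n = 1 − 1/3z + 4/3z(1+1/3z) = 1 + z + 4/9z²
  so R(z) = 1 + z + 4/9z².

Find x<0 with |R(x)|<1.
x=-1.66: |R|=0.5647
R=1: x+4/9x²=0 ⇒ x=−9/4=-2.2500; min R=1−1/(4·4/9)=0.4375>−1
Confirm numerically:
  x=-2.070: |R|=0.83440 <1
  x=-1.967: |R|=0.75260 <1
  x=-1.498: |R|=0.49934 <1
  x=-2.790: |R|=1.66960 >1
  x=-2.709: |R|=1.55264 >1
  x=-2.505: |R|=1.28390 >1
Interval (-2.2500, 0).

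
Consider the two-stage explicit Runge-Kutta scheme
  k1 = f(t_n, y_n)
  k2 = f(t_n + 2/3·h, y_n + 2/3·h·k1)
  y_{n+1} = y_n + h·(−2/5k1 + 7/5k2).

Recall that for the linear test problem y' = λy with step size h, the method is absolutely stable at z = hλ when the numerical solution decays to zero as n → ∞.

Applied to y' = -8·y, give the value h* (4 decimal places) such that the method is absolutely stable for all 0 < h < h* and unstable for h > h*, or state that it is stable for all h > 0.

Test eqn y'=λy, z=hλ:
  k1=λy_n ⇒ h·k1=z·y_n;  k2=λ(1+2/3z)y_n ⇒ h·k2=z(1+2/3z)y_n
  y_{n+1}/y_n = 1 − 2/5z + 7/5z(1+2/3z) = 1 + z + 14/15z²
  ⇒ R(z) = 1 + z + 14/15z².

Boundary: |R(x)|=1, x<0.
x=-0.83: |R|=0.8130
R=1: x+14/15x²=0 ⇒ x=−15/14=-1.0714; min R=1−1/(4·14/15)=0.7321>−1
Confirm numerically:
  x=-1.026: |R|=0.95650 <1
  x=-0.947: |R|=0.89002 <1
  x=-0.637: |R|=0.74172 <1
  x=-1.650: |R|=1.89100 >1
  x=-1.260: |R|=1.22176 >1
  x=-1.209: |R|=1.15524 >1
Stable set (-1.0714, 0).

(-1.0714,0); λ=-8 ⇒ h* = (15/14)/8 = 0.1339.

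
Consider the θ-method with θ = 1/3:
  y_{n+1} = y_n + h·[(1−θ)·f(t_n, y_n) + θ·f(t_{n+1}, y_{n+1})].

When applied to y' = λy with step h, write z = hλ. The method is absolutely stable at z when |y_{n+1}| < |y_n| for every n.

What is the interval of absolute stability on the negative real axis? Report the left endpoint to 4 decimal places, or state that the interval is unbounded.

Set f=λy, z=hλ:
  y_{n+1} = y_n + z·[2/3·y_n + 1/3·y_{n+1}] ⇒ (1 − 1/3z)y_{n+1} = (1 + 2/3z)y_n
  so R(z) = (1 + 2/3z)/(1 − 1/3z).

Boundary: |R(x)|=1, x<0.
x=-0.55: |R|=0.5352
R=−1: 1+2/3x = −1+1/3x ⇒ -1/3x=2 ⇒ x=2/(-1/3)=-6.0000
Confirm numerically:
  x=-5.926: |R|=0.99171 <1
  x=-5.837: |R|=0.98155 <1
  x=-5.279: |R|=0.91291 <1
  x=-5.116: |R|=0.89108 <1
  x=-6.493: |R|=1.05193 >1
  x=-6.264: |R|=1.02850 >1
  x=-6.104: |R|=1.01142 >1
Interval (-6.0000, 0).

(-6.0000, 0).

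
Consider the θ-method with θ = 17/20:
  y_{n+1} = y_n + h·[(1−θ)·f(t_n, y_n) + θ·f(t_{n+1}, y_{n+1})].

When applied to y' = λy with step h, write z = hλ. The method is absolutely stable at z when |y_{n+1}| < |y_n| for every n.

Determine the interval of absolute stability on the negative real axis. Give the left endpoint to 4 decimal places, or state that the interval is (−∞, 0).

On y'=λy, z=hλ:
  y_{n+1} = y_n + z·[3/20·y_n + 17/20·y_{n+1}] ⇒ (1 − 17/20z)y_{n+1} = (1 + 3/20z)y_n
  ⇒ R(z) = (1 + 3/20z)/(1 − 17/20z).

Find x<0 with |R(x)|<1.
x=-1.04: |R|=0.4480
x=-2: |R|=0.2593
x=-10: |R|=0.0526
x=-100: |R|=0.1628
θ=17/20≥1/2 ⇒ |1+3/20x|<|1−17/20x| ∀x<0 ⇒ unbounded interval.

(−∞, 0) — no finite endpoint.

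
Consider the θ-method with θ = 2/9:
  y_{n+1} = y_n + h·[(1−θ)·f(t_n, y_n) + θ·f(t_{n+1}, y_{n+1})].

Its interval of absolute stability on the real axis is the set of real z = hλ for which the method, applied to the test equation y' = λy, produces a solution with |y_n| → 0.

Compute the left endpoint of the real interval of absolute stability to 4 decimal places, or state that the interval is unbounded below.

With y'=λy (z=hλ):
  y_{n+1} = y_n + z·[7/9·y_n + 2/9·y_{n+1}] ⇒ (1 − 2/9z)y_{n+1} = (1 + 7/9z)y_n
  so R(z) = (1 + 7/9z)/(1 − 2/9z).

Solve |R(x)|<1 on ℝ⁻.
x=-0.9: |R|=0.2500
R=−1: 1+7/9x = −1+2/9x ⇒ -5/9x=2 ⇒ x=2/(-5/9)=-3.6000
Confirm numerically:
  x=-2.829: |R|=0.73700 <1
  x=-1.514: |R|=0.13286 <1
  x=-1.495: |R|=0.12219 <1
  x=-4.138: |R|=1.15571 >1
  x=-3.918: |R|=1.09444 >1
  x=-3.884: |R|=1.08469 >1
Stable set (-3.6000, 0).

z* = -3.6000.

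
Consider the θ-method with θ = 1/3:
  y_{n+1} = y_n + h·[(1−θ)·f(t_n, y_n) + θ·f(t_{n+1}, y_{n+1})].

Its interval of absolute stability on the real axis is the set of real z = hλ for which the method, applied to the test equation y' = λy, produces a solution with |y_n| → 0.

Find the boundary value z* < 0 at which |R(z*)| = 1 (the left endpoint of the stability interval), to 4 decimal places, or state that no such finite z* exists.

left endpoint -6.0000.

On y'=λy, z=hλ:
  y_{n+1} = y_n + z·[2/3·y_n + 1/3·y_{n+1}] ⇒ (1 − 1/3z)y_{n+1} = (1 + 2/3z)y_n
  Hence R(z) = (1 + 2/3z)/(1 − 1/3z).

Boundary: |R(x)|=1, x<0.
x=-0.58: |R|=0.5140
R=−1: 1+2/3x = −1+1/3x ⇒ -1/3x=2 ⇒ x=2/(-1/3)=-6.0000
Confirm numerically:
  x=-5.598: |R|=0.95324 <1
  x=-3.437: |R|=0.60183 <1
  x=-3.421: |R|=0.59835 <1
  x=-3.362: |R|=0.58535 <1
  x=-6.511: |R|=1.05373 >1
  x=-6.206: |R|=1.02238 >1
  x=-6.200: |R|=1.02174 >1
Stable set (-6.0000, 0).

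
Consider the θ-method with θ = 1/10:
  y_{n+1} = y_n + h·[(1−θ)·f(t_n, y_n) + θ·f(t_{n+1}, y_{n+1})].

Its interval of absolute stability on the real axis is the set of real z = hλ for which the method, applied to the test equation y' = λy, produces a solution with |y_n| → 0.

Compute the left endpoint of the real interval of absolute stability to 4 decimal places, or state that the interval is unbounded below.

On y'=λy, z=hλ:
  y_{n+1} = y_n + z·[9/10·y_n + 1/10·y_{n+1}] ⇒ (1 − 1/10z)y_{n+1} = (1 + 9/10z)y_n
  R(z) = (1 + 9/10z)/(1 − 1/10z).

Find x<0 with |R(x)|<1.
x=-1.28: |R|=0.1348
R=−1: 1+9/10x = −1+1/10x ⇒ -4/5x=2 ⇒ x=2/(-4/5)=-2.5000
Confirm numerically:
  x=-2.121: |R|=0.74986 <1
  x=-2.015: |R|=0.67707 <1
  x=-1.901: |R|=0.59734 <1
  x=-1.297: |R|=0.14809 <1
  x=-2.908: |R|=1.25287 >1
  x=-2.897: |R|=1.24626 >1
  x=-2.552: |R|=1.03314 >1
Interval (-2.5000, 0).

left endpoint -2.5000.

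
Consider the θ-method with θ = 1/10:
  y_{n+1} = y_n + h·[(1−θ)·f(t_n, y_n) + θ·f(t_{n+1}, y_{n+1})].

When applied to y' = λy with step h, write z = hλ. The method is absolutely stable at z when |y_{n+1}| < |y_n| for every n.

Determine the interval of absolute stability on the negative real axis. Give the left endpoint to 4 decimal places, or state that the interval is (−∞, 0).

Set f=λy, z=hλ:
  y_{n+1} = y_n + z·[9/10·y_n + 1/10·y_{n+1}] ⇒ (1 − 1/10z)y_{n+1} = (1 + 9/10z)y_n
  R(z) = (1 + 9/10z)/(1 − 1/10z).

Find x<0 with |R(x)|<1.
x=-1.72: |R|=0.4676
R=−1: 1+9/10x = −1+1/10x ⇒ -4/5x=2 ⇒ x=2/(-4/5)=-2.5000
Confirm numerically:
  x=-2.323: |R|=0.88509 <1
  x=-2.111: |R|=0.74304 <1
  x=-1.517: |R|=0.31718 <1
  x=-1.457: |R|=0.27171 <1
  x=-2.845: |R|=1.21487 >1
  x=-2.736: |R|=1.14824 >1
  x=-2.646: |R|=1.09236 >1
So |R|<1 on (-2.5000, 0).

(-2.5000, 0).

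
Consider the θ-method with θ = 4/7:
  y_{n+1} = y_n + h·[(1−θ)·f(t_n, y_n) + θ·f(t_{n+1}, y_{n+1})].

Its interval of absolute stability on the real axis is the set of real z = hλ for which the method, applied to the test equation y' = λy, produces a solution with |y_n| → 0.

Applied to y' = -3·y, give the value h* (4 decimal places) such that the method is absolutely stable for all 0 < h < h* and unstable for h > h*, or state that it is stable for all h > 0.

(−∞, 0) — no finite endpoint. Any h>0 works for λ=-3.

Set f=λy, z=hλ:
  y_{n+1} = y_n + z·[3/7·y_n + 4/7·y_{n+1}] ⇒ (1 − 4/7z)y_{n+1} = (1 + 3/7z)y_n
  Hence R(z) = (1 + 3/7z)/(1 − 4/7z).

Solve |R(x)|<1 on ℝ⁻.
x=-1.16: |R|=0.3024
x=-2: |R|=0.0667
x=-10: |R|=0.4894
x=-100: |R|=0.7199
θ=4/7≥1/2 ⇒ |1+3/7x|<|1−4/7x| ∀x<0 ⇒ stable on all of ℝ⁻.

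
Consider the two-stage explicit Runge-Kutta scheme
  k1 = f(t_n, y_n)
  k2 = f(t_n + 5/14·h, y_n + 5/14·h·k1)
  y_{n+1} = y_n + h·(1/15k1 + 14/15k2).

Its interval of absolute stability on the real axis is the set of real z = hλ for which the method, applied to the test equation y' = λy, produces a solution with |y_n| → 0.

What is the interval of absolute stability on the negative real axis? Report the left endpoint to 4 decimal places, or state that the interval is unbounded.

Set f=λy, z=hλ:
  k1=λy_n ⇒ h·k1=z·y_n;  k2=λ(1+5/14z)y_n ⇒ h·k2=z(1+5/14z)y_n
  y_{n+1}/y_n = 1 + 1/15z + 14/15z(1+5/14z) = 1 + z + 1/3z²
  R(z) = 1 + z + 1/3z².

Find x<0 with |R(x)|<1.
x=-1.18: |R|=0.2841
R=1: x+1/3x²=0 ⇒ x=−3=-3.0000; min R=1−1/(4·1/3)=0.2500>−1
Confirm numerically:
  x=-2.880: |R|=0.88480 <1
  x=-2.664: |R|=0.70163 <1
  x=-2.594: |R|=0.64895 <1
  x=-1.510: |R|=0.25003 <1
  x=-3.478: |R|=1.55416 >1
  x=-3.388: |R|=1.43818 >1
Stable set (-3.0000, 0).

z∈(-3.0000,0).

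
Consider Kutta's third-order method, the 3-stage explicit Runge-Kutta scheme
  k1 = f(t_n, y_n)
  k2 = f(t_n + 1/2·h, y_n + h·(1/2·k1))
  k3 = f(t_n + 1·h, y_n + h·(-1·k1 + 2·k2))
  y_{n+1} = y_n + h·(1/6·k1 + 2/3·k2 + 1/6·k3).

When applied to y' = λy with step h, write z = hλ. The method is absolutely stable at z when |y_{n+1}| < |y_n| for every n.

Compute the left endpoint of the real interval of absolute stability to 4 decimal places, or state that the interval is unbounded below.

Test eqn y'=λy, z=hλ:
  order 3, 3-stage ⇒ R(z)=1+z+z^2/2+z^3/6
  (e.g. R(-0.51)=0.59794, |R|=0.59794)

Solve |R(x)|<1 on ℝ⁻.
x=-0.51: |R|=0.5979
|R(-2.82)|=1.5814 |R(-2.04)|=0.3741 |R(-1.58)|=0.0108
Bisect:
  x_lo=-2.9710 |R|=1.9283  x_hi=-0.1033 |R|=0.9018
  mid=-1.53715 |R|=0.03893 →hi
  mid=-2.25406 |R|=0.62240 →hi
  mid=-2.61252 |R|=1.17174 →lo
  mid=-2.43329 |R|=0.87405 →hi
  mid=-2.52291 |R|=1.01678 →lo
  mid=-2.47810 |R|=0.94393 →hi
  mid=-2.50050 |R|=0.97998 →hi
  mid=-2.51170 |R|=0.99829 →hi
  ...
  [-2.51275,-2.51258] ⇒ x*=-2.5127
Stable set (-2.5127, 0).

z* = -2.5127.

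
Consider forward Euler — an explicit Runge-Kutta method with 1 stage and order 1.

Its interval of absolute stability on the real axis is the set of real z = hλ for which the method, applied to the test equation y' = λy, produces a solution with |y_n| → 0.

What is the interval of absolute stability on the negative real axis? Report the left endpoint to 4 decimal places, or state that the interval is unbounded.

z∈(-2.0000,0).

Test eqn y'=λy, z=hλ:
  order 1, 1-stage ⇒ R(z)=1+z
  (e.g. R(-0.71)=0.29000, |R|=0.29000)

Need |R(x)|<1, x<0.
x=-0.71: |R|=0.2900
|R(-1.72)|=0.7200 |R(-1.57)|=0.5700 |R(-0.87)|=0.1300
Bisect:
  x_lo=-2.3971 |R|=1.3971  x_hi=-0.0654 |R|=0.9346
  mid=-1.23124 |R|=0.23124 →hi
  mid=-1.81415 |R|=0.81415 →hi
  mid=-2.10561 |R|=1.10561 →lo
  mid=-1.95988 |R|=0.95988 →hi
  mid=-2.03274 |R|=1.03274 →lo
  mid=-1.99631 |R|=0.99631 →hi
  mid=-2.01453 |R|=1.01453 →lo
  mid=-2.00542 |R|=1.00542 →lo
  mid=-2.00086 |R|=1.00086 →lo
  mid=-1.99859 |R|=0.99859 →hi
  ...
  [-2.00001,-1.99987] ⇒ x*=-2.0000
Stable set (-2.0000, 0).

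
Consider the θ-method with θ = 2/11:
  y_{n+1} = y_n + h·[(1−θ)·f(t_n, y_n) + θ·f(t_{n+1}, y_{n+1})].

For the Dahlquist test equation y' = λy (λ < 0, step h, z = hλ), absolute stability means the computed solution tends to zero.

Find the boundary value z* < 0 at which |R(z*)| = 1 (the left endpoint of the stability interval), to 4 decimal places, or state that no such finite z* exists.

left endpoint -3.1429.

Test eqn y'=λy, z=hλ:
  y_{n+1} = y_n + z·[9/11·y_n + 2/11·y_{n+1}] ⇒ (1 − 2/11z)y_{n+1} = (1 + 9/11z)y_n
  ⇒ R(z) = (1 + 9/11z)/(1 − 2/11z).

Boundary: |R(x)|=1, x<0.
x=-1.07: |R|=0.1043
R=−1: 1+9/11x = −1+2/11x ⇒ -7/11x=2 ⇒ x=2/(-7/11)=-3.1429
Confirm numerically:
  x=-2.182: |R|=0.56222 <1
  x=-1.777: |R|=0.34307 <1
  x=-1.558: |R|=0.21408 <1
  x=-3.400: |R|=1.10112 >1
  x=-3.226: |R|=1.03335 >1
  x=-3.199: |R|=1.02259 >1
So |R|<1 on (-3.1429, 0).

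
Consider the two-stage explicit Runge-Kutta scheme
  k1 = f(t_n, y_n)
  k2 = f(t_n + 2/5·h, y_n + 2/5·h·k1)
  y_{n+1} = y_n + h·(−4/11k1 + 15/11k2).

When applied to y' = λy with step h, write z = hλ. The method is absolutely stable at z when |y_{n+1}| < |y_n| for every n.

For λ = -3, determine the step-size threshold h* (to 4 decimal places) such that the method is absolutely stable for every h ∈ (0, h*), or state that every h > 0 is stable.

Set f=λy, z=hλ:
  k1=λy_n ⇒ h·k1=z·y_n;  k2=λ(1+2/5z)y_n ⇒ h·k2=z(1+2/5z)y_n
  y_{n+1}/y_n = 1 − 4/11z + 15/11z(1+2/5z) = 1 + z + 6/11z²
  R(z) = 1 + z + 6/11z².

Boundary: |R(x)|=1, x<0.
x=-0.33: |R|=0.7294
R=1: x+6/11x²=0 ⇒ x=−11/6=-1.8333; min R=1−1/(4·6/11)=0.5417>−1
Confirm numerically:
  x=-1.685: |R|=0.86367 <1
  x=-1.372: |R|=0.65475 <1
  x=-1.273: |R|=0.61092 <1
  x=-0.820: |R|=0.54676 <1
  x=-2.152: |R|=1.37406 >1
  x=-2.027: |R|=1.21412 >1
  x=-1.988: |R|=1.16771 >1
So |R|<1 on (-1.8333, 0).

(-1.8333,0); λ=-3 ⇒ h* = (11/6)/3 = 0.6111.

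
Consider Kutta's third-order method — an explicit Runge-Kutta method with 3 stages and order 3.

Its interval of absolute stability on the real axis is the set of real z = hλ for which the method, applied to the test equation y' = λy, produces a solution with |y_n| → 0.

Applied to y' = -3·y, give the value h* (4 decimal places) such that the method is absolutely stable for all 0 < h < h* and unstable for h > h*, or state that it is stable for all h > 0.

With y'=λy (z=hλ):
  order 3, 3-stage ⇒ R(z)=1+z+z^2/2+z^3/6
  (e.g. R(-1.43)=0.10508, |R|=0.10508)

Need |R(x)|<1, x<0.
x=-1.43: |R|=0.1051
|R(-1.27)|=0.1951 |R(-1.17)|=0.2475
Bisect:
  x_lo=-3.3351 |R|=2.9564  x_hi=-0.2118 |R|=0.8091
  mid=-1.77345 |R|=0.13051 →hi
  mid=-2.55429 |R|=1.06963 →lo
  mid=-2.16387 |R|=0.51136 →hi
  mid=-2.35908 |R|=0.76460 →hi
  mid=-2.45669 |R|=0.91018 →hi
  mid=-2.50549 |R|=0.98811 →hi
  mid=-2.52989 |R|=1.02842 →lo
  mid=-2.51769 |R|=1.00815 →lo
  ...
  [-2.51293,-2.51274] ⇒ x*=-2.5127
Interval (-2.5127, 0).

(-2.5127,0); λ=-3 ⇒ h* = 0.8376.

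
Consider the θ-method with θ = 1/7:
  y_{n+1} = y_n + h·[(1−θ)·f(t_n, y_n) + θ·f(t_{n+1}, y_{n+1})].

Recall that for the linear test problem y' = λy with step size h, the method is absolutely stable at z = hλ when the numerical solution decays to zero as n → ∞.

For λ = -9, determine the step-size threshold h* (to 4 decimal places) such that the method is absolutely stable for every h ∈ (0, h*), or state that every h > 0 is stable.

(-2.8000,0); λ=-9 ⇒ h* = (14/5)/9 = 0.3111.

With y'=λy (z=hλ):
  y_{n+1} = y_n + z·[6/7·y_n + 1/7·y_{n+1}] ⇒ (1 − 1/7z)y_{n+1} = (1 + 6/7z)y_n
  R(z) = (1 + 6/7z)/(1 − 1/7z).

Boundary: |R(x)|=1, x<0.
x=-1.24: |R|=0.0534
R=−1: 1+6/7x = −1+1/7x ⇒ -5/7x=2 ⇒ x=2/(-5/7)=-2.8000
Confirm numerically:
  x=-2.510: |R|=0.84753 <1
  x=-1.881: |R|=0.48260 <1
  x=-1.537: |R|=0.26028 <1
  x=-1.451: |R|=0.20187 <1
  x=-2.858: |R|=1.02942 >1
  x=-2.828: |R|=1.01425 >1
So |R|<1 on (-2.8000, 0).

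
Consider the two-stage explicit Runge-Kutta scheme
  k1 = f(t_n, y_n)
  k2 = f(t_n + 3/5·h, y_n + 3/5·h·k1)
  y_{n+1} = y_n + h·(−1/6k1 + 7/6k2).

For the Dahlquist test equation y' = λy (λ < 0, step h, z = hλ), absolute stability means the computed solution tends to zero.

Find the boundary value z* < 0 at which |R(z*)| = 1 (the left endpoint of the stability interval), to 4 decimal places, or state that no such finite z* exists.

left endpoint -1.4286.

With y'=λy (z=hλ):
  k1=λy_n ⇒ h·k1=z·y_n;  k2=λ(1+3/5z)y_n ⇒ h·k2=z(1+3/5z)y_n
  y_{n+1}/y_n = 1 − 1/6z + 7/6z(1+3/5z) = 1 + z + 7/10z²
  Hence R(z) = 1 + z + 7/10z².

Find x<0 with |R(x)|<1.
x=-0.57: |R|=0.6574
R=1: x+7/10x²=0 ⇒ x=−10/7=-1.4286; min R=1−1/(4·7/10)=0.6429>−1
Confirm numerically:
  x=-1.089: |R|=0.74114 <1
  x=-1.026: |R|=0.71087 <1
  x=-0.738: |R|=0.64325 <1
  x=-0.625: |R|=0.64844 <1
  x=-1.555: |R|=1.13762 >1
  x=-1.528: |R|=1.10635 >1
  x=-1.504: |R|=1.07941 >1
So |R|<1 on (-1.4286, 0).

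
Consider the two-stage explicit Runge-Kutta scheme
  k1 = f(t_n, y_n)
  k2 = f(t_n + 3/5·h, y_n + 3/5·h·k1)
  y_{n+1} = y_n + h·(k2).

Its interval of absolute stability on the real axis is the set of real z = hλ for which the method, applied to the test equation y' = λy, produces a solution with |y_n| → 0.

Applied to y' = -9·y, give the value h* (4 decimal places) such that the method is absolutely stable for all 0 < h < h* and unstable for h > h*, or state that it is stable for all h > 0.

(-1.6667,0); λ=-9 ⇒ h* = (5/3)/9 = 0.1852.

Test eqn y'=λy, z=hλ:
  k1=λy_n ⇒ h·k1=z·y_n;  k2=λ(1+3/5z)y_n ⇒ h·k2=z(1+3/5z)y_n
  y_{n+1}/y_n = 1 + z(1+3/5z) = 1 + z + 3/5z²
  Hence R(z) = 1 + z + 3/5z².

Need |R(x)|<1, x<0.
x=-1.35: |R|=0.7435
R=1: x+3/5x²=0 ⇒ x=−5/3=-1.6667; min R=1−1/(4·3/5)=0.5833>−1
Confirm numerically:
  x=-1.493: |R|=0.84443 <1
  x=-1.352: |R|=0.74474 <1
  x=-0.787: |R|=0.58462 <1
  x=-1.946: |R|=1.32615 >1
  x=-1.810: |R|=1.15566 >1
Interval (-1.6667, 0).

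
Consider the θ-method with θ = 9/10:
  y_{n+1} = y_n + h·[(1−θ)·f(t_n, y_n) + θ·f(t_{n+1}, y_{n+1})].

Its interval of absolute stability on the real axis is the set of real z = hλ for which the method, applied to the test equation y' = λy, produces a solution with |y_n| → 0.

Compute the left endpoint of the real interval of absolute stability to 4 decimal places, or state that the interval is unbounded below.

Set f=λy, z=hλ:
  y_{n+1} = y_n + z·[1/10·y_n + 9/10·y_{n+1}] ⇒ (1 − 9/10z)y_{n+1} = (1 + 1/10z)y_n
  ⇒ R(z) = (1 + 1/10z)/(1 − 9/10z).

Boundary: |R(x)|=1, x<0.
x=-1.1: |R|=0.4472
x=-2: |R|=0.2857
x=-10: |R|=0.0000
x=-100: |R|=0.0989
θ=9/10≥1/2 ⇒ |1+1/10x|<|1−9/10x| ∀x<0 ⇒ interval (−∞,0).

interval (−∞, 0).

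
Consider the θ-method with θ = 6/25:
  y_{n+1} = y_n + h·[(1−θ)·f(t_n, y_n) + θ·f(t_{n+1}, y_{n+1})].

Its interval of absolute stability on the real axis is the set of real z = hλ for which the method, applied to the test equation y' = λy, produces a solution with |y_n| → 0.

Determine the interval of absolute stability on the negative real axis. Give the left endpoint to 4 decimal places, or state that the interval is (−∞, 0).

z∈(-3.8462,0).

Test eqn y'=λy, z=hλ:
  y_{n+1} = y_n + z·[19/25·y_n + 6/25·y_{n+1}] ⇒ (1 − 6/25z)y_{n+1} = (1 + 19/25z)y_n
  R(z) = (1 + 19/25z)/(1 − 6/25z).

Find x<0 with |R(x)|<1.
x=-0.51: |R|=0.5456
R=−1: 1+19/25x = −1+6/25x ⇒ -13/25x=2 ⇒ x=2/(-13/25)=-3.8462
Confirm numerically:
  x=-3.748: |R|=0.97313 <1
  x=-3.288: |R|=0.83777 <1
  x=-2.621: |R|=0.60892 <1
  x=-3.991: |R|=1.03847 >1
  x=-3.882: |R|=1.00965 >1
Stable set (-3.8462, 0).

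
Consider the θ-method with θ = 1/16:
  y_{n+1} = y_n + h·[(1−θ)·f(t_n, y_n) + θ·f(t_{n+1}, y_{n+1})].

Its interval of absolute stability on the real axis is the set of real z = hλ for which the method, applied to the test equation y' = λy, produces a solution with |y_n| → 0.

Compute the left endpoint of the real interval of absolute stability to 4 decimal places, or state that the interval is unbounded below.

z* = -2.2857.

With y'=λy (z=hλ):
  y_{n+1} = y_n + z·[15/16·y_n + 1/16·y_{n+1}] ⇒ (1 − 1/16z)y_{n+1} = (1 + 15/16z)y_n
  R(z) = (1 + 15/16z)/(1 − 1/16z).

Need |R(x)|<1, x<0.
x=-0.61: |R|=0.4124
R=−1: 1+15/16x = −1+1/16x ⇒ -7/8x=2 ⇒ x=2/(-7/8)=-2.2857
Confirm numerically:
  x=-1.487: |R|=0.36055 <1
  x=-1.227: |R|=0.13961 <1
  x=-1.224: |R|=0.13702 <1
  x=-2.862: |R|=1.42774 >1
  x=-2.860: |R|=1.42630 >1
  x=-2.810: |R|=1.39022 >1
Stable set (-2.2857, 0).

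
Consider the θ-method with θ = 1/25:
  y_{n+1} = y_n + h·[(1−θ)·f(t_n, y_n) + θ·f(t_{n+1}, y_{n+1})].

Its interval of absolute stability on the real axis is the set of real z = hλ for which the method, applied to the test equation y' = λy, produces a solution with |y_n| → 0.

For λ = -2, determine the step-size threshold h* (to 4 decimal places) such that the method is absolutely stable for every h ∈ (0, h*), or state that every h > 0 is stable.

(-2.1739,0); λ=-2 ⇒ h* = (50/23)/2 = 1.0870.

On y'=λy, z=hλ:
  y_{n+1} = y_n + z·[24/25·y_n + 1/25·y_{n+1}] ⇒ (1 − 1/25z)y_{n+1} = (1 + 24/25z)y_n
  Hence R(z) = (1 + 24/25z)/(1 − 1/25z).

Boundary: |R(x)|=1, x<0.
x=-0.74: |R|=0.2813
R=−1: 1+24/25x = −1+1/25x ⇒ -23/25x=2 ⇒ x=2/(-23/25)=-2.1739
Confirm numerically:
  x=-1.843: |R|=0.71646 <1
  x=-1.673: |R|=0.56807 <1
  x=-1.496: |R|=0.41153 <1
  x=-2.772: |R|=1.49532 >1
  x=-2.650: |R|=1.39602 >1
Stable set (-2.1739, 0).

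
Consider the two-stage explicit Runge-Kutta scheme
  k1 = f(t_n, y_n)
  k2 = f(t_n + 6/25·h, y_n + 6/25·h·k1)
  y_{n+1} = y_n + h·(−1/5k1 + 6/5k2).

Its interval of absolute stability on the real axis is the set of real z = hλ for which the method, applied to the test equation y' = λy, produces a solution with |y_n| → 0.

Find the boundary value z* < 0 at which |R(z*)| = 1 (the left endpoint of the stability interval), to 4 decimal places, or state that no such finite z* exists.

z* = -3.4722.

With y'=λy (z=hλ):
  k1=λy_n ⇒ h·k1=z·y_n;  k2=λ(1+6/25z)y_n ⇒ h·k2=z(1+6/25z)y_n
  y_{n+1}/y_n = 1 − 1/5z + 6/5z(1+6/25z) = 1 + z + 36/125z²
  Hence R(z) = 1 + z + 36/125z².

Find x<0 with |R(x)|<1.
x=-0.49: |R|=0.5791
R=1: x+36/125x²=0 ⇒ x=−125/36=-3.4722; min R=1−1/(4·36/125)=0.1319>−1
Confirm numerically:
  x=-2.739: |R|=0.42161 <1
  x=-2.056: |R|=0.16142 <1
  x=-1.676: |R|=0.13299 <1
  x=-1.594: |R|=0.13776 <1
  x=-3.662: |R|=1.20015 >1
  x=-3.530: |R|=1.05874 >1
  x=-3.522: |R|=1.05049 >1
So |R|<1 on (-3.4722, 0).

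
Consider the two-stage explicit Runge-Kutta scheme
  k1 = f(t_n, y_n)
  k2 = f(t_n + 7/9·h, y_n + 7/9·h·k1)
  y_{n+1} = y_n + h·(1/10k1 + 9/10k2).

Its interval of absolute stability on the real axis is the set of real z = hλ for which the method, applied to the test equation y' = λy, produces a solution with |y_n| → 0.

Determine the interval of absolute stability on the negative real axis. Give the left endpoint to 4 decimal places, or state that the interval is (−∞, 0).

On y'=λy, z=hλ:
  k1=λy_n ⇒ h·k1=z·y_n;  k2=λ(1+7/9z)y_n ⇒ h·k2=z(1+7/9z)y_n
  y_{n+1}/y_n = 1 + 1/10z + 9/10z(1+7/9z) = 1 + z + 7/10z²
  so R(z) = 1 + z + 7/10z².

Solve |R(x)|<1 on ℝ⁻.
x=-1.12: |R|=0.7581
R=1: x+7/10x²=0 ⇒ x=−10/7=-1.4286; min R=1−1/(4·7/10)=0.6429>−1
Confirm numerically:
  x=-1.392: |R|=0.96436 <1
  x=-1.390: |R|=0.96247 <1
  x=-1.127: |R|=0.76209 <1
  x=-0.927: |R|=0.67453 <1
  x=-1.932: |R|=1.68084 >1
  x=-1.540: |R|=1.12012 >1
Stable set (-1.4286, 0).

z∈(-1.4286,0).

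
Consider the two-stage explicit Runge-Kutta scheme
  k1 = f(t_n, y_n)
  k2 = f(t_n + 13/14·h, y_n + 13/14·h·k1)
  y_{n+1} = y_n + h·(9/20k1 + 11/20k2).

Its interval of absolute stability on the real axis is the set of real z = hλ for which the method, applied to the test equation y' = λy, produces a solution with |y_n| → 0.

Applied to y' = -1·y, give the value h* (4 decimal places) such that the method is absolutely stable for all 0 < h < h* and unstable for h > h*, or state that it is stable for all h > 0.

Test eqn y'=λy, z=hλ:
  k1=λy_n ⇒ h·k1=z·y_n;  k2=λ(1+13/14z)y_n ⇒ h·k2=z(1+13/14z)y_n
  y_{n+1}/y_n = 1 + 9/20z + 11/20z(1+13/14z) = 1 + z + 143/280z²
  Hence R(z) = 1 + z + 143/280z².

Solve |R(x)|<1 on ℝ⁻.
x=-1.24: |R|=0.5453
R=1: x+143/280x²=0 ⇒ x=−280/143=-1.9580; min R=1−1/(4·143/280)=0.5105>−1
Confirm numerically:
  x=-1.484: |R|=0.64072 <1
  x=-1.381: |R|=0.59301 <1
  x=-1.187: |R|=0.53258 <1
  x=-2.546: |R|=1.76451 >1
  x=-2.356: |R|=1.47884 >1
So |R|<1 on (-1.9580, 0).

(-1.9580,0); λ=-1 ⇒ h* = (280/143)/1 = 1.9580.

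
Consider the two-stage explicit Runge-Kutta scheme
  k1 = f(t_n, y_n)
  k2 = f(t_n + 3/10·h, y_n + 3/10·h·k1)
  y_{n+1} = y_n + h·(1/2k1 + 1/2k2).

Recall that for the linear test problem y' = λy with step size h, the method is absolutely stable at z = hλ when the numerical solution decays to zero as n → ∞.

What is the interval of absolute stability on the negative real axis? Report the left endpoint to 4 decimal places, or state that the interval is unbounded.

z∈(-6.6667,0).

Set f=λy, z=hλ:
  k1=λy_n ⇒ h·k1=z·y_n;  k2=λ(1+3/10z)y_n ⇒ h·k2=z(1+3/10z)y_n
  y_{n+1}/y_n = 1 + 1/2z + 1/2z(1+3/10z) = 1 + z + 3/20z²
  Hence R(z) = 1 + z + 3/20z².

Need |R(x)|<1, x<0.
x=-1.3: |R|=0.0465
R=1: x+3/20x²=0 ⇒ x=−20/3=-6.6667; min R=1−1/(4·3/20)=-0.6667>−1
Confirm numerically:
  x=-6.416: |R|=0.75876 <1
  x=-5.035: |R|=0.23232 <1
  x=-4.283: |R|=0.53139 <1
  x=-7.151: |R|=1.51952 >1
  x=-7.092: |R|=1.45247 >1
  x=-6.997: |R|=1.34670 >1
Interval (-6.6667, 0).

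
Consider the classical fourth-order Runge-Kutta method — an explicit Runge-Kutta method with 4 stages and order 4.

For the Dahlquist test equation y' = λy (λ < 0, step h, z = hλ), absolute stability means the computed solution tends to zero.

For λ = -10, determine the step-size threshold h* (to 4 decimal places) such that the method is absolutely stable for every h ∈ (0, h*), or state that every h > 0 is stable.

Test eqn y'=λy, z=hλ:
  order 4, 4-stage ⇒ R(z)=1+z+z^2/2+z^3/6+z^4/24
  (e.g. R(-0.77)=0.46501, |R|=0.46501)

Boundary: |R(x)|=1, x<0.
x=-0.77: |R|=0.4650
|R(-1.87)|=0.2981 |R(-1.69)|=0.2735 |R(-0.85)|=0.4306
Bisect:
  x_lo=-3.1038 |R|=1.5965  x_hi=-0.3512 |R|=0.7039
  mid=-1.72753 |R|=0.27649 →hi
  mid=-2.41568 |R|=0.57150 →hi
  mid=-2.75976 |R|=0.96218 →hi
  mid=-2.93180 |R|=1.24430 →lo
  mid=-2.84578 |R|=1.09509 →lo
  mid=-2.80277 |R|=1.02667 →lo
  mid=-2.78126 |R|=0.99394 →hi
  ...
  [-2.78530,-2.78513] ⇒ x*=-2.7853
Stable set (-2.7853, 0).

(-2.7853,0); λ=-10 ⇒ h* = 0.2785.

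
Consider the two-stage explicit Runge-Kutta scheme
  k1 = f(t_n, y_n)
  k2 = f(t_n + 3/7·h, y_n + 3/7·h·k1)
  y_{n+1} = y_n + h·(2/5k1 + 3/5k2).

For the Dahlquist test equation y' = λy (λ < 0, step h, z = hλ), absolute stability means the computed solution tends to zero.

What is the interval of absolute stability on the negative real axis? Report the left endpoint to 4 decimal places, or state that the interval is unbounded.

With y'=λy (z=hλ):
  k1=λy_n ⇒ h·k1=z·y_n;  k2=λ(1+3/7z)y_n ⇒ h·k2=z(1+3/7z)y_n
  y_{n+1}/y_n = 1 + 2/5z + 3/5z(1+3/7z) = 1 + z + 9/35z²
  Hence R(z) = 1 + z + 9/35z².

Find x<0 with |R(x)|<1.
x=-1.67: |R|=0.0471
R=1: x+9/35x²=0 ⇒ x=−35/9=-3.8889; min R=1−1/(4·9/35)=0.0278>−1
Confirm numerically:
  x=-2.987: |R|=0.30727 <1
  x=-2.944: |R|=0.28469 <1
  x=-2.841: |R|=0.23447 <1
  x=-4.329: |R|=1.48992 >1
  x=-4.212: |R|=1.34996 >1
Stable set (-3.8889, 0).

z∈(-3.8889,0).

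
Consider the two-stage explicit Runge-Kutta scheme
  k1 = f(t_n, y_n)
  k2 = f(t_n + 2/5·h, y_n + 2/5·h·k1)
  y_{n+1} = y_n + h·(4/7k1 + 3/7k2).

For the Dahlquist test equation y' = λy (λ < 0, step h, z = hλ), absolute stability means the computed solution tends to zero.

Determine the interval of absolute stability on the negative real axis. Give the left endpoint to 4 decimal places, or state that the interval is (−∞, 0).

z∈(-5.8333,0).

With y'=λy (z=hλ):
  k1=λy_n ⇒ h·k1=z·y_n;  k2=λ(1+2/5z)y_n ⇒ h·k2=z(1+2/5z)y_n
  y_{n+1}/y_n = 1 + 4/7z + 3/7z(1+2/5z) = 1 + z + 6/35z²
  Hence R(z) = 1 + z + 6/35z².

Need |R(x)|<1, x<0.
x=-1.28: |R|=0.0009
R=1: x+6/35x²=0 ⇒ x=−35/6=-5.8333; min R=1−1/(4·6/35)=-0.4583>−1
Confirm numerically:
  x=-3.335: |R|=0.42833 <1
  x=-3.163: |R|=0.44793 <1
  x=-3.094: |R|=0.45294 <1
  x=-5.948: |R|=1.11692 >1
  x=-5.923: |R|=1.09104 >1
  x=-5.902: |R|=1.06947 >1
Interval (-5.8333, 0).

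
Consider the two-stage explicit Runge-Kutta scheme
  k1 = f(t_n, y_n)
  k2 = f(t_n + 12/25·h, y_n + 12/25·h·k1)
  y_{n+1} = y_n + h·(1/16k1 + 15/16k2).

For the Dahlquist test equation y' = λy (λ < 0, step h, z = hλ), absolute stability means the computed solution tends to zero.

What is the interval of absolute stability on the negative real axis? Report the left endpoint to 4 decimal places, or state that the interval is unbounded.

With y'=λy (z=hλ):
  k1=λy_n ⇒ h·k1=z·y_n;  k2=λ(1+12/25z)y_n ⇒ h·k2=z(1+12/25z)y_n
  y_{n+1}/y_n = 1 + 1/16z + 15/16z(1+12/25z) = 1 + z + 9/20z²
  so R(z) = 1 + z + 9/20z².

Solve |R(x)|<1 on ℝ⁻.
x=-1.01: |R|=0.4490
R=1: x+9/20x²=0 ⇒ x=−20/9=-2.2222; min R=1−1/(4·9/20)=0.4444>−1
Confirm numerically:
  x=-1.752: |R|=0.62928 <1
  x=-1.691: |R|=0.59577 <1
  x=-1.394: |R|=0.48046 <1
  x=-1.089: |R|=0.44466 <1
  x=-2.811: |R|=1.74477 >1
  x=-2.266: |R|=1.04464 >1
Interval (-2.2222, 0).

(-2.2222, 0).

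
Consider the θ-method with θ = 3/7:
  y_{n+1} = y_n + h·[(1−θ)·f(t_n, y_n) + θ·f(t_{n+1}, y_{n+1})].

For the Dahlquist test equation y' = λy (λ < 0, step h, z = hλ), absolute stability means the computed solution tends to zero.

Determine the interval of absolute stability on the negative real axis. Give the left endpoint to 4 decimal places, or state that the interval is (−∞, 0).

z∈(-14.0000,0).

Test eqn y'=λy, z=hλ:
  y_{n+1} = y_n + z·[4/7·y_n + 3/7·y_{n+1}] ⇒ (1 − 3/7z)y_{n+1} = (1 + 4/7z)y_n
  ⇒ R(z) = (1 + 4/7z)/(1 − 3/7z).

Need |R(x)|<1, x<0.
x=-1.21: |R|=0.2032
R=−1: 1+4/7x = −1+3/7x ⇒ -1/7x=2 ⇒ x=2/(-1/7)=-14.0000
Confirm numerically:
  x=-12.180: |R|=0.95820 <1
  x=-7.844: |R|=0.79838 <1
  x=-7.127: |R|=0.75783 <1
  x=-14.522: |R|=1.01032 >1
  x=-14.432: |R|=1.00859 >1
  x=-14.361: |R|=1.00721 >1
Stable set (-14.0000, 0).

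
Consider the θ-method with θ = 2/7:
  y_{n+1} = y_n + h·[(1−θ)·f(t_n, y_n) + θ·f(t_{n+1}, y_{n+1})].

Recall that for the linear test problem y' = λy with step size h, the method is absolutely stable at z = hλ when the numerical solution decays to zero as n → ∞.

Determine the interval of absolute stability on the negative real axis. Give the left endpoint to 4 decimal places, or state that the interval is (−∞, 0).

Test eqn y'=λy, z=hλ:
  y_{n+1} = y_n + z·[5/7·y_n + 2/7·y_{n+1}] ⇒ (1 − 2/7z)y_{n+1} = (1 + 5/7z)y_n
  Hence R(z) = (1 + 5/7z)/(1 − 2/7z).

Solve |R(x)|<1 on ℝ⁻.
x=-1.69: |R|=0.1397
R=−1: 1+5/7x = −1+2/7x ⇒ -3/7x=2 ⇒ x=2/(-3/7)=-4.6667
Confirm numerically:
  x=-4.066: |R|=0.88091 <1
  x=-3.921: |R|=0.84928 <1
  x=-1.928: |R|=0.24318 <1
  x=-4.989: |R|=1.05696 >1
  x=-4.962: |R|=1.05235 >1
  x=-4.836: |R|=1.03047 >1
Interval (-4.6667, 0).

z∈(-4.6667,0).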